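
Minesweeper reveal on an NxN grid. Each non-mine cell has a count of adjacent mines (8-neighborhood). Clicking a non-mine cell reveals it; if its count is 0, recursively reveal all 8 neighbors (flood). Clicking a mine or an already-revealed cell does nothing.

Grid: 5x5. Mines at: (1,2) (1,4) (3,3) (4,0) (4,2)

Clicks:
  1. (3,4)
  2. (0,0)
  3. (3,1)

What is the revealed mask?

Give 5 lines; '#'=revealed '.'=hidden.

Answer: ##...
##...
##...
##..#
.....

Derivation:
Click 1 (3,4) count=1: revealed 1 new [(3,4)] -> total=1
Click 2 (0,0) count=0: revealed 8 new [(0,0) (0,1) (1,0) (1,1) (2,0) (2,1) (3,0) (3,1)] -> total=9
Click 3 (3,1) count=2: revealed 0 new [(none)] -> total=9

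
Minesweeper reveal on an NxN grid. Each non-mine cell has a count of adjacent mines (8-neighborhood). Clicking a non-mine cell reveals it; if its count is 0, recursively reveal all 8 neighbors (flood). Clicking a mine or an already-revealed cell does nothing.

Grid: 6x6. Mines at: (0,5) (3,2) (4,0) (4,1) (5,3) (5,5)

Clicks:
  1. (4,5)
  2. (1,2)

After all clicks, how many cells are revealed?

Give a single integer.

Answer: 25

Derivation:
Click 1 (4,5) count=1: revealed 1 new [(4,5)] -> total=1
Click 2 (1,2) count=0: revealed 24 new [(0,0) (0,1) (0,2) (0,3) (0,4) (1,0) (1,1) (1,2) (1,3) (1,4) (1,5) (2,0) (2,1) (2,2) (2,3) (2,4) (2,5) (3,0) (3,1) (3,3) (3,4) (3,5) (4,3) (4,4)] -> total=25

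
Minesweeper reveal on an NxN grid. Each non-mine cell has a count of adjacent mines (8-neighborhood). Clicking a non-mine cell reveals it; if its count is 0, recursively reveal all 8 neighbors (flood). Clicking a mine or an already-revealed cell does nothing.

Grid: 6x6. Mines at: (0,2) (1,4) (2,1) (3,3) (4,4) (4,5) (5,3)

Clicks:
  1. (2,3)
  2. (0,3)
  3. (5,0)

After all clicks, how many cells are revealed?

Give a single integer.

Click 1 (2,3) count=2: revealed 1 new [(2,3)] -> total=1
Click 2 (0,3) count=2: revealed 1 new [(0,3)] -> total=2
Click 3 (5,0) count=0: revealed 9 new [(3,0) (3,1) (3,2) (4,0) (4,1) (4,2) (5,0) (5,1) (5,2)] -> total=11

Answer: 11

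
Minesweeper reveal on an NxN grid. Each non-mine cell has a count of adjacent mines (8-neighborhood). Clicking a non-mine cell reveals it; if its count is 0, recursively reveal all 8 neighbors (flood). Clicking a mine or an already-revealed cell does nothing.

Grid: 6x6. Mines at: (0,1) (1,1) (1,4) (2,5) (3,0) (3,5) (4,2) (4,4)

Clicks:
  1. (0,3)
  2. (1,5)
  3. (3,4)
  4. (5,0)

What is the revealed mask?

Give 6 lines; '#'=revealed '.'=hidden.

Answer: ...#..
.....#
......
....#.
##....
##....

Derivation:
Click 1 (0,3) count=1: revealed 1 new [(0,3)] -> total=1
Click 2 (1,5) count=2: revealed 1 new [(1,5)] -> total=2
Click 3 (3,4) count=3: revealed 1 new [(3,4)] -> total=3
Click 4 (5,0) count=0: revealed 4 new [(4,0) (4,1) (5,0) (5,1)] -> total=7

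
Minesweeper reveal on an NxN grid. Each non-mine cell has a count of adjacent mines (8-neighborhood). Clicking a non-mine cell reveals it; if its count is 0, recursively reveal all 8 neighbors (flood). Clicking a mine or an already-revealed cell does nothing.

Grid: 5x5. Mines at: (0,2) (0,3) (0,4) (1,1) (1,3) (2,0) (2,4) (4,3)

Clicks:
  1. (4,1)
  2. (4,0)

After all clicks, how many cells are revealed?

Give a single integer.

Click 1 (4,1) count=0: revealed 6 new [(3,0) (3,1) (3,2) (4,0) (4,1) (4,2)] -> total=6
Click 2 (4,0) count=0: revealed 0 new [(none)] -> total=6

Answer: 6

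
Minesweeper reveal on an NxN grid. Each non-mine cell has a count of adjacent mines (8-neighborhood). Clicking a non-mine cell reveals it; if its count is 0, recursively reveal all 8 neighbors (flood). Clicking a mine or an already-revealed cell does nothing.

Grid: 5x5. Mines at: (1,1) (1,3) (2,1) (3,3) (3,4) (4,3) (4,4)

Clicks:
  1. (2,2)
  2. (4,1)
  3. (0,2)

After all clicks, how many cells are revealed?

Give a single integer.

Click 1 (2,2) count=4: revealed 1 new [(2,2)] -> total=1
Click 2 (4,1) count=0: revealed 6 new [(3,0) (3,1) (3,2) (4,0) (4,1) (4,2)] -> total=7
Click 3 (0,2) count=2: revealed 1 new [(0,2)] -> total=8

Answer: 8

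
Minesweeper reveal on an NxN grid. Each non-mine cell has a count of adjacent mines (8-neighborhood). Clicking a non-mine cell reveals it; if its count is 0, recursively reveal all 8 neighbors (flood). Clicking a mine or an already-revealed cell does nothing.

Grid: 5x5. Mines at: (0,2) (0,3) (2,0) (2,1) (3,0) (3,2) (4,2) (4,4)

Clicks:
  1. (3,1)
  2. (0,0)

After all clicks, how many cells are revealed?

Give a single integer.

Click 1 (3,1) count=5: revealed 1 new [(3,1)] -> total=1
Click 2 (0,0) count=0: revealed 4 new [(0,0) (0,1) (1,0) (1,1)] -> total=5

Answer: 5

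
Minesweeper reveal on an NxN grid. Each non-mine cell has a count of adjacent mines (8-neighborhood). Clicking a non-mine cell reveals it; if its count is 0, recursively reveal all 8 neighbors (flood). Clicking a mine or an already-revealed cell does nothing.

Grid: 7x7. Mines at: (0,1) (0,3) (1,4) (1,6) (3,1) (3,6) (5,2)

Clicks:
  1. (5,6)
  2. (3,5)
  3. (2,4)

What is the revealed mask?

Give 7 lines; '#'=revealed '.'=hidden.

Click 1 (5,6) count=0: revealed 21 new [(2,2) (2,3) (2,4) (2,5) (3,2) (3,3) (3,4) (3,5) (4,2) (4,3) (4,4) (4,5) (4,6) (5,3) (5,4) (5,5) (5,6) (6,3) (6,4) (6,5) (6,6)] -> total=21
Click 2 (3,5) count=1: revealed 0 new [(none)] -> total=21
Click 3 (2,4) count=1: revealed 0 new [(none)] -> total=21

Answer: .......
.......
..####.
..####.
..#####
...####
...####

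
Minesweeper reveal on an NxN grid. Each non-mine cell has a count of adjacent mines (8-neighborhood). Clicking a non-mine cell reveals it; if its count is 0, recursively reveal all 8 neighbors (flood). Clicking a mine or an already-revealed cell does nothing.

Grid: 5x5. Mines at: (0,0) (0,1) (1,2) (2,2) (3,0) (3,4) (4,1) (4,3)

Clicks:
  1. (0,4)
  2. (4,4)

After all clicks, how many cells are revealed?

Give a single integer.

Answer: 7

Derivation:
Click 1 (0,4) count=0: revealed 6 new [(0,3) (0,4) (1,3) (1,4) (2,3) (2,4)] -> total=6
Click 2 (4,4) count=2: revealed 1 new [(4,4)] -> total=7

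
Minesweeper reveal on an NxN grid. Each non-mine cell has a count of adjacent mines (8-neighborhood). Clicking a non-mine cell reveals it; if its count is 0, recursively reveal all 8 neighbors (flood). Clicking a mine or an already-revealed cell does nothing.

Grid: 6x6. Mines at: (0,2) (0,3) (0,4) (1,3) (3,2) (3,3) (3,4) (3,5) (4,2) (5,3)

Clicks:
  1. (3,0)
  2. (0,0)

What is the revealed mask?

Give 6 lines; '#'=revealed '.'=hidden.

Answer: ##....
##....
##....
##....
##....
##....

Derivation:
Click 1 (3,0) count=0: revealed 12 new [(0,0) (0,1) (1,0) (1,1) (2,0) (2,1) (3,0) (3,1) (4,0) (4,1) (5,0) (5,1)] -> total=12
Click 2 (0,0) count=0: revealed 0 new [(none)] -> total=12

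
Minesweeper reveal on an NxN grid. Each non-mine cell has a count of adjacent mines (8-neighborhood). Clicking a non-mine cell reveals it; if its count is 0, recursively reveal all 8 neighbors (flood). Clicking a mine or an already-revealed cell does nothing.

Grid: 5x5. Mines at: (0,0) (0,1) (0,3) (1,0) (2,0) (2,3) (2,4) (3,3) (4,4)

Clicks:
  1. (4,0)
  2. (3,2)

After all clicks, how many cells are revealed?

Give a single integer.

Click 1 (4,0) count=0: revealed 6 new [(3,0) (3,1) (3,2) (4,0) (4,1) (4,2)] -> total=6
Click 2 (3,2) count=2: revealed 0 new [(none)] -> total=6

Answer: 6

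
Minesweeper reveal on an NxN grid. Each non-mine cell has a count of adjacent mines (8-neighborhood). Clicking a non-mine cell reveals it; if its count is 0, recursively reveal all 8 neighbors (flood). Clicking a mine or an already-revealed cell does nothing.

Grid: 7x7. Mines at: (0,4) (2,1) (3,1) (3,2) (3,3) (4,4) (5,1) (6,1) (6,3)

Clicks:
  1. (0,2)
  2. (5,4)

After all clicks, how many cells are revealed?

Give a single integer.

Click 1 (0,2) count=0: revealed 8 new [(0,0) (0,1) (0,2) (0,3) (1,0) (1,1) (1,2) (1,3)] -> total=8
Click 2 (5,4) count=2: revealed 1 new [(5,4)] -> total=9

Answer: 9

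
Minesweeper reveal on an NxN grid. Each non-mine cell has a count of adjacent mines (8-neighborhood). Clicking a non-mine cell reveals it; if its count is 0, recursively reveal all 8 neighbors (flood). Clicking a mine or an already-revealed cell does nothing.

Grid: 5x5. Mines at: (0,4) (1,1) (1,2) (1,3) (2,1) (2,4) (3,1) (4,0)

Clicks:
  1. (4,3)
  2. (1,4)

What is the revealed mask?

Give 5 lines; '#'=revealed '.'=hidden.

Click 1 (4,3) count=0: revealed 6 new [(3,2) (3,3) (3,4) (4,2) (4,3) (4,4)] -> total=6
Click 2 (1,4) count=3: revealed 1 new [(1,4)] -> total=7

Answer: .....
....#
.....
..###
..###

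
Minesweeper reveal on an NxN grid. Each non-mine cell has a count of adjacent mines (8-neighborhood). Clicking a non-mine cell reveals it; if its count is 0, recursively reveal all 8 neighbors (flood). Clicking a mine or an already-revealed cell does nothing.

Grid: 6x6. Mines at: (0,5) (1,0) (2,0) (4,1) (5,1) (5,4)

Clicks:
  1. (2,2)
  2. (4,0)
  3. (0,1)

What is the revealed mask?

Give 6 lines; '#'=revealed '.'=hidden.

Click 1 (2,2) count=0: revealed 23 new [(0,1) (0,2) (0,3) (0,4) (1,1) (1,2) (1,3) (1,4) (1,5) (2,1) (2,2) (2,3) (2,4) (2,5) (3,1) (3,2) (3,3) (3,4) (3,5) (4,2) (4,3) (4,4) (4,5)] -> total=23
Click 2 (4,0) count=2: revealed 1 new [(4,0)] -> total=24
Click 3 (0,1) count=1: revealed 0 new [(none)] -> total=24

Answer: .####.
.#####
.#####
.#####
#.####
......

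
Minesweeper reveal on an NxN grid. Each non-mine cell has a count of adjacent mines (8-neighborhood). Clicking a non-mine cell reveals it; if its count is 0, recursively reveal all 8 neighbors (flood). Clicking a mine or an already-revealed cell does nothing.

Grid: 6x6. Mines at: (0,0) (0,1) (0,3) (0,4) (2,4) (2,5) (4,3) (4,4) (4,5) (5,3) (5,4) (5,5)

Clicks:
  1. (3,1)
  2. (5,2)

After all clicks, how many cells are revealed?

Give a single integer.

Click 1 (3,1) count=0: revealed 18 new [(1,0) (1,1) (1,2) (1,3) (2,0) (2,1) (2,2) (2,3) (3,0) (3,1) (3,2) (3,3) (4,0) (4,1) (4,2) (5,0) (5,1) (5,2)] -> total=18
Click 2 (5,2) count=2: revealed 0 new [(none)] -> total=18

Answer: 18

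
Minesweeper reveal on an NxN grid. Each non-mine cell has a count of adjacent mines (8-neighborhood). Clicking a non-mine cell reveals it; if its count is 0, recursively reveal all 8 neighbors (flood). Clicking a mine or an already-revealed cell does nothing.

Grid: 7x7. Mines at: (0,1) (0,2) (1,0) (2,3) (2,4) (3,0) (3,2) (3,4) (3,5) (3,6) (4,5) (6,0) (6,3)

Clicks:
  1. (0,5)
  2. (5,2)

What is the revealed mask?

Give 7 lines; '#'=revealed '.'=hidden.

Click 1 (0,5) count=0: revealed 10 new [(0,3) (0,4) (0,5) (0,6) (1,3) (1,4) (1,5) (1,6) (2,5) (2,6)] -> total=10
Click 2 (5,2) count=1: revealed 1 new [(5,2)] -> total=11

Answer: ...####
...####
.....##
.......
.......
..#....
.......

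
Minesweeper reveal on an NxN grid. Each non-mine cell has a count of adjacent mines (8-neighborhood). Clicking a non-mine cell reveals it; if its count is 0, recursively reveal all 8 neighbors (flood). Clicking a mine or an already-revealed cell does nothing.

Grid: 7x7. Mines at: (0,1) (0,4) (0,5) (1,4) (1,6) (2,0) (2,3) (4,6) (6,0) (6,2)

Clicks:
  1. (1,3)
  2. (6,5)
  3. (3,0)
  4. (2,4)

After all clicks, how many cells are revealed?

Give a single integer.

Click 1 (1,3) count=3: revealed 1 new [(1,3)] -> total=1
Click 2 (6,5) count=0: revealed 23 new [(3,0) (3,1) (3,2) (3,3) (3,4) (3,5) (4,0) (4,1) (4,2) (4,3) (4,4) (4,5) (5,0) (5,1) (5,2) (5,3) (5,4) (5,5) (5,6) (6,3) (6,4) (6,5) (6,6)] -> total=24
Click 3 (3,0) count=1: revealed 0 new [(none)] -> total=24
Click 4 (2,4) count=2: revealed 1 new [(2,4)] -> total=25

Answer: 25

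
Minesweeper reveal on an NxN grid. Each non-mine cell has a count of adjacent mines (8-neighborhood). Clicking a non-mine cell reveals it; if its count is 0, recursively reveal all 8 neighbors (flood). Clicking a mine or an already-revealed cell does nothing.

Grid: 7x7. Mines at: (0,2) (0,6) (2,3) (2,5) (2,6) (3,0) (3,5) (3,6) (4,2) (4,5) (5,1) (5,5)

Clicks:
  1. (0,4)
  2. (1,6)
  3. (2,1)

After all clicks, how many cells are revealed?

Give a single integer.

Answer: 8

Derivation:
Click 1 (0,4) count=0: revealed 6 new [(0,3) (0,4) (0,5) (1,3) (1,4) (1,5)] -> total=6
Click 2 (1,6) count=3: revealed 1 new [(1,6)] -> total=7
Click 3 (2,1) count=1: revealed 1 new [(2,1)] -> total=8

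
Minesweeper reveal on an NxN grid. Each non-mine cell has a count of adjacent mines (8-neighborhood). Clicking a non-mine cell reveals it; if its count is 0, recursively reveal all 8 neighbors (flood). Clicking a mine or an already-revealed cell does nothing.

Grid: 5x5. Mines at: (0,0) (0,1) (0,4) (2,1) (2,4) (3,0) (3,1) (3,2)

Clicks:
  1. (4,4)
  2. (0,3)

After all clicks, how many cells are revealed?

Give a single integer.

Click 1 (4,4) count=0: revealed 4 new [(3,3) (3,4) (4,3) (4,4)] -> total=4
Click 2 (0,3) count=1: revealed 1 new [(0,3)] -> total=5

Answer: 5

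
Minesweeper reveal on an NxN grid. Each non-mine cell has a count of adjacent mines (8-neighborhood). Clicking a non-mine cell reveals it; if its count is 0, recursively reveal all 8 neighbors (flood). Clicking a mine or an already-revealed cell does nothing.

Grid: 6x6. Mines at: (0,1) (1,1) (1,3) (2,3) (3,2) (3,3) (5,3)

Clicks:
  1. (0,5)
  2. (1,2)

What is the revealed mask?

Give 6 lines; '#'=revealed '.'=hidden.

Click 1 (0,5) count=0: revealed 12 new [(0,4) (0,5) (1,4) (1,5) (2,4) (2,5) (3,4) (3,5) (4,4) (4,5) (5,4) (5,5)] -> total=12
Click 2 (1,2) count=4: revealed 1 new [(1,2)] -> total=13

Answer: ....##
..#.##
....##
....##
....##
....##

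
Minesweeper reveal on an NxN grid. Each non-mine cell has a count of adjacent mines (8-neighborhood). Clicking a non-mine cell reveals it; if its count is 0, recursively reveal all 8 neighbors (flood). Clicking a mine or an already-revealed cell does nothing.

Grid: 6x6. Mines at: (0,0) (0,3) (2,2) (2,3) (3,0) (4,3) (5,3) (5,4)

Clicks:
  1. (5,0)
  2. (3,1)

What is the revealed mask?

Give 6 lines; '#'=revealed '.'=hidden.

Answer: ......
......
......
.#....
###...
###...

Derivation:
Click 1 (5,0) count=0: revealed 6 new [(4,0) (4,1) (4,2) (5,0) (5,1) (5,2)] -> total=6
Click 2 (3,1) count=2: revealed 1 new [(3,1)] -> total=7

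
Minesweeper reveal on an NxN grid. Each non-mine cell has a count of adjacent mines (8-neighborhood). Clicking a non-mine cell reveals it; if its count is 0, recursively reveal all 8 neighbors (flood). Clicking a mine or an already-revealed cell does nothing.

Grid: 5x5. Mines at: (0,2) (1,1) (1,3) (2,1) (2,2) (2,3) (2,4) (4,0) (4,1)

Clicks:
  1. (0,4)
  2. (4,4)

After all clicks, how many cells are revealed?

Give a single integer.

Answer: 7

Derivation:
Click 1 (0,4) count=1: revealed 1 new [(0,4)] -> total=1
Click 2 (4,4) count=0: revealed 6 new [(3,2) (3,3) (3,4) (4,2) (4,3) (4,4)] -> total=7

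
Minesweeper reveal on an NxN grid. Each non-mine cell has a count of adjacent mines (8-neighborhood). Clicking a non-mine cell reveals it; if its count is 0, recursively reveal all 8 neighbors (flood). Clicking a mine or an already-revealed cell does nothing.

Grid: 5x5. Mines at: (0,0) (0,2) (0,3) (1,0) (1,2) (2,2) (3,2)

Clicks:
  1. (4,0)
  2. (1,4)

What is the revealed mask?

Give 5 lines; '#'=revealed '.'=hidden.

Click 1 (4,0) count=0: revealed 6 new [(2,0) (2,1) (3,0) (3,1) (4,0) (4,1)] -> total=6
Click 2 (1,4) count=1: revealed 1 new [(1,4)] -> total=7

Answer: .....
....#
##...
##...
##...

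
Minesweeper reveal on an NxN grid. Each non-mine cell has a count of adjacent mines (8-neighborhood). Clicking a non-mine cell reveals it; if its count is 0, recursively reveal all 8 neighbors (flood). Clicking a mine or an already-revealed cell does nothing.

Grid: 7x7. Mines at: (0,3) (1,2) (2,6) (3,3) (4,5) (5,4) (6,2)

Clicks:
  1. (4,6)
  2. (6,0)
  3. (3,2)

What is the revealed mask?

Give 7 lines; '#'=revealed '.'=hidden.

Answer: ##.....
##.....
###....
###....
###...#
###....
##.....

Derivation:
Click 1 (4,6) count=1: revealed 1 new [(4,6)] -> total=1
Click 2 (6,0) count=0: revealed 18 new [(0,0) (0,1) (1,0) (1,1) (2,0) (2,1) (2,2) (3,0) (3,1) (3,2) (4,0) (4,1) (4,2) (5,0) (5,1) (5,2) (6,0) (6,1)] -> total=19
Click 3 (3,2) count=1: revealed 0 new [(none)] -> total=19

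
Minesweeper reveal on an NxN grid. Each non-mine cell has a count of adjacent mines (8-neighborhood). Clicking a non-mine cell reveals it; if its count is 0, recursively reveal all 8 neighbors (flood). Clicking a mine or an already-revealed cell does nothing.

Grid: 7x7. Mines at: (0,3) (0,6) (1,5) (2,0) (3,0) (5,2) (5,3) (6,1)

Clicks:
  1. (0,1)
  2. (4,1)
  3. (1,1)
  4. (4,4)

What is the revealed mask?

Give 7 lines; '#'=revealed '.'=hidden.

Click 1 (0,1) count=0: revealed 6 new [(0,0) (0,1) (0,2) (1,0) (1,1) (1,2)] -> total=6
Click 2 (4,1) count=2: revealed 1 new [(4,1)] -> total=7
Click 3 (1,1) count=1: revealed 0 new [(none)] -> total=7
Click 4 (4,4) count=1: revealed 1 new [(4,4)] -> total=8

Answer: ###....
###....
.......
.......
.#..#..
.......
.......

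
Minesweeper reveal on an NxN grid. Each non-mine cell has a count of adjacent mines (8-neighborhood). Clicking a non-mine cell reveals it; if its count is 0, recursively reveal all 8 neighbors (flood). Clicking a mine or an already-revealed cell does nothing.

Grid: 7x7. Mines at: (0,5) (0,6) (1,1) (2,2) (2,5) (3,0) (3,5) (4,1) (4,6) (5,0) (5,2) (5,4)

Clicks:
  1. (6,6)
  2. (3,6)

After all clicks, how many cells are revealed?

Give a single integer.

Answer: 5

Derivation:
Click 1 (6,6) count=0: revealed 4 new [(5,5) (5,6) (6,5) (6,6)] -> total=4
Click 2 (3,6) count=3: revealed 1 new [(3,6)] -> total=5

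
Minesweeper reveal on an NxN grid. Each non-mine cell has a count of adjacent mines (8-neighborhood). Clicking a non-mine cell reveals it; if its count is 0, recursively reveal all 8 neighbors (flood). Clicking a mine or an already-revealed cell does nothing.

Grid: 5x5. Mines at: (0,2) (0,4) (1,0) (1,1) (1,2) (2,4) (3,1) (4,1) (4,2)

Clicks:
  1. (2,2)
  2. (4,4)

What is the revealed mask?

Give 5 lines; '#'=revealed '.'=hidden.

Answer: .....
.....
..#..
...##
...##

Derivation:
Click 1 (2,2) count=3: revealed 1 new [(2,2)] -> total=1
Click 2 (4,4) count=0: revealed 4 new [(3,3) (3,4) (4,3) (4,4)] -> total=5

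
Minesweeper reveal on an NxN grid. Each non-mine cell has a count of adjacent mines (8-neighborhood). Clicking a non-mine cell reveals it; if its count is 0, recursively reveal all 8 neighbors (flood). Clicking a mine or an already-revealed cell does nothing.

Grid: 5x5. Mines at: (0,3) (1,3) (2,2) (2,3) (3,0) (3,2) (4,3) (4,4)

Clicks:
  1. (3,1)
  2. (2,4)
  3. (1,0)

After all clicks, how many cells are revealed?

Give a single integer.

Click 1 (3,1) count=3: revealed 1 new [(3,1)] -> total=1
Click 2 (2,4) count=2: revealed 1 new [(2,4)] -> total=2
Click 3 (1,0) count=0: revealed 8 new [(0,0) (0,1) (0,2) (1,0) (1,1) (1,2) (2,0) (2,1)] -> total=10

Answer: 10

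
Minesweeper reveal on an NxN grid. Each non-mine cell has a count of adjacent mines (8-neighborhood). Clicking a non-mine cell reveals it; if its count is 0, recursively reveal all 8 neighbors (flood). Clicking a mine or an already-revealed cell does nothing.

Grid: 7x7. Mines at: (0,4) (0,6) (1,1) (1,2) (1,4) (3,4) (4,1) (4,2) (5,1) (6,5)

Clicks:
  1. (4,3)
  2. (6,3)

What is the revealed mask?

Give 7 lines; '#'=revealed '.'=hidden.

Answer: .......
.......
.......
.......
...#...
..###..
..###..

Derivation:
Click 1 (4,3) count=2: revealed 1 new [(4,3)] -> total=1
Click 2 (6,3) count=0: revealed 6 new [(5,2) (5,3) (5,4) (6,2) (6,3) (6,4)] -> total=7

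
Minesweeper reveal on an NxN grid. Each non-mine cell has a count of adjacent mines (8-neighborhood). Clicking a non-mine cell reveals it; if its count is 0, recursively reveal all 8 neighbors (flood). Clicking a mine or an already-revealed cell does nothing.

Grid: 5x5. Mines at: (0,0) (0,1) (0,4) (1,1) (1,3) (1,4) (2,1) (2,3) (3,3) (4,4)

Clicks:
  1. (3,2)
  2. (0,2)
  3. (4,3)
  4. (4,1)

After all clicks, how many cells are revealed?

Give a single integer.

Answer: 8

Derivation:
Click 1 (3,2) count=3: revealed 1 new [(3,2)] -> total=1
Click 2 (0,2) count=3: revealed 1 new [(0,2)] -> total=2
Click 3 (4,3) count=2: revealed 1 new [(4,3)] -> total=3
Click 4 (4,1) count=0: revealed 5 new [(3,0) (3,1) (4,0) (4,1) (4,2)] -> total=8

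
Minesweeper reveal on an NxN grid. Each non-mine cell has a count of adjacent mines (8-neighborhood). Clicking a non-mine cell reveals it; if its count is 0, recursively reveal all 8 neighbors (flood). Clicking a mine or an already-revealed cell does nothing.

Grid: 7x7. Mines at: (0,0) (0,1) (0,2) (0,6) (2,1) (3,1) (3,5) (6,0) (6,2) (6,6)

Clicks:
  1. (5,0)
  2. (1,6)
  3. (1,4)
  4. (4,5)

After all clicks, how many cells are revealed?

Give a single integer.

Click 1 (5,0) count=1: revealed 1 new [(5,0)] -> total=1
Click 2 (1,6) count=1: revealed 1 new [(1,6)] -> total=2
Click 3 (1,4) count=0: revealed 25 new [(0,3) (0,4) (0,5) (1,2) (1,3) (1,4) (1,5) (2,2) (2,3) (2,4) (2,5) (3,2) (3,3) (3,4) (4,2) (4,3) (4,4) (4,5) (5,2) (5,3) (5,4) (5,5) (6,3) (6,4) (6,5)] -> total=27
Click 4 (4,5) count=1: revealed 0 new [(none)] -> total=27

Answer: 27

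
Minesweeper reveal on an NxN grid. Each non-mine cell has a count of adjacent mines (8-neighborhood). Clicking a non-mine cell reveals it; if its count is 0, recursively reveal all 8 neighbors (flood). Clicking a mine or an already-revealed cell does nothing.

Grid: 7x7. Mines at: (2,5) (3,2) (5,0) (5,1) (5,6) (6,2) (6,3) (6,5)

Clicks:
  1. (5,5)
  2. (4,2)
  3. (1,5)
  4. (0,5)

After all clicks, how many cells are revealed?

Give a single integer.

Answer: 25

Derivation:
Click 1 (5,5) count=2: revealed 1 new [(5,5)] -> total=1
Click 2 (4,2) count=2: revealed 1 new [(4,2)] -> total=2
Click 3 (1,5) count=1: revealed 1 new [(1,5)] -> total=3
Click 4 (0,5) count=0: revealed 22 new [(0,0) (0,1) (0,2) (0,3) (0,4) (0,5) (0,6) (1,0) (1,1) (1,2) (1,3) (1,4) (1,6) (2,0) (2,1) (2,2) (2,3) (2,4) (3,0) (3,1) (4,0) (4,1)] -> total=25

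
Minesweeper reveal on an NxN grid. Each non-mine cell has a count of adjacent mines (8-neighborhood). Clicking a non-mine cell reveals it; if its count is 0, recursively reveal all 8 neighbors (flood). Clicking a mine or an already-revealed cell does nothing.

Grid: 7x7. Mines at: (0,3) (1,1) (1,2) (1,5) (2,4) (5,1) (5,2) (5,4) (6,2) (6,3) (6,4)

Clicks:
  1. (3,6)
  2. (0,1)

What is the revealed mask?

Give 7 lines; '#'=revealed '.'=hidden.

Click 1 (3,6) count=0: revealed 10 new [(2,5) (2,6) (3,5) (3,6) (4,5) (4,6) (5,5) (5,6) (6,5) (6,6)] -> total=10
Click 2 (0,1) count=2: revealed 1 new [(0,1)] -> total=11

Answer: .#.....
.......
.....##
.....##
.....##
.....##
.....##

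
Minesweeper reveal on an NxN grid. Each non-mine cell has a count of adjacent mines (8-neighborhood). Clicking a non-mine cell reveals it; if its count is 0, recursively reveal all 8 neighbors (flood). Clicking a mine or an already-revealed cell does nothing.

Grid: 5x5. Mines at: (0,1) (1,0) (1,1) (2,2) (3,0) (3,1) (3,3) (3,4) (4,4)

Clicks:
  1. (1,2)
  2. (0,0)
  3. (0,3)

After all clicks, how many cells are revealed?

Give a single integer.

Answer: 9

Derivation:
Click 1 (1,2) count=3: revealed 1 new [(1,2)] -> total=1
Click 2 (0,0) count=3: revealed 1 new [(0,0)] -> total=2
Click 3 (0,3) count=0: revealed 7 new [(0,2) (0,3) (0,4) (1,3) (1,4) (2,3) (2,4)] -> total=9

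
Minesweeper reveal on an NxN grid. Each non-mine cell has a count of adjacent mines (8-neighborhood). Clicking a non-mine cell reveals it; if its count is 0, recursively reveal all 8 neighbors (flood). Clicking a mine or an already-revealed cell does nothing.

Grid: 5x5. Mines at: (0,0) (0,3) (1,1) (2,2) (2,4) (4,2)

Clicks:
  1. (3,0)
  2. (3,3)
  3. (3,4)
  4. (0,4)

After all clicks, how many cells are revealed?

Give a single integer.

Answer: 9

Derivation:
Click 1 (3,0) count=0: revealed 6 new [(2,0) (2,1) (3,0) (3,1) (4,0) (4,1)] -> total=6
Click 2 (3,3) count=3: revealed 1 new [(3,3)] -> total=7
Click 3 (3,4) count=1: revealed 1 new [(3,4)] -> total=8
Click 4 (0,4) count=1: revealed 1 new [(0,4)] -> total=9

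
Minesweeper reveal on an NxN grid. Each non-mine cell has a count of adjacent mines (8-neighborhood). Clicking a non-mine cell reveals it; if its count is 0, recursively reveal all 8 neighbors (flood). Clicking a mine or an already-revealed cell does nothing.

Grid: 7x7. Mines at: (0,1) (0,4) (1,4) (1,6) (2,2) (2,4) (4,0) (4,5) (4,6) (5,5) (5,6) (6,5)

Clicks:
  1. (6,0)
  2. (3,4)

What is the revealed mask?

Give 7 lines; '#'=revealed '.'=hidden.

Click 1 (6,0) count=0: revealed 18 new [(3,1) (3,2) (3,3) (3,4) (4,1) (4,2) (4,3) (4,4) (5,0) (5,1) (5,2) (5,3) (5,4) (6,0) (6,1) (6,2) (6,3) (6,4)] -> total=18
Click 2 (3,4) count=2: revealed 0 new [(none)] -> total=18

Answer: .......
.......
.......
.####..
.####..
#####..
#####..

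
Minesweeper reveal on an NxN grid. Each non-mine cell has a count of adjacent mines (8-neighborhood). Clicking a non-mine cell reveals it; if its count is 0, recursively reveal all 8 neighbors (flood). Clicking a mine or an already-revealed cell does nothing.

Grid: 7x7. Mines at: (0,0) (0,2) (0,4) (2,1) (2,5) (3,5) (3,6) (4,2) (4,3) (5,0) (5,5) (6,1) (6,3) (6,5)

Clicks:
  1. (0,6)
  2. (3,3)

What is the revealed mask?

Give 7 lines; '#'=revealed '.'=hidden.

Answer: .....##
.....##
.......
...#...
.......
.......
.......

Derivation:
Click 1 (0,6) count=0: revealed 4 new [(0,5) (0,6) (1,5) (1,6)] -> total=4
Click 2 (3,3) count=2: revealed 1 new [(3,3)] -> total=5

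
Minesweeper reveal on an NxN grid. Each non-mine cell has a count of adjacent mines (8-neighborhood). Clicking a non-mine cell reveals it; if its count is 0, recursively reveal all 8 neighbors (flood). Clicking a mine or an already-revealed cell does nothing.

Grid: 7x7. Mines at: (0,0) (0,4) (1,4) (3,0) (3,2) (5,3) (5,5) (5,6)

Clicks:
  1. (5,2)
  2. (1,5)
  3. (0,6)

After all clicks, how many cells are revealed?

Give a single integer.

Click 1 (5,2) count=1: revealed 1 new [(5,2)] -> total=1
Click 2 (1,5) count=2: revealed 1 new [(1,5)] -> total=2
Click 3 (0,6) count=0: revealed 15 new [(0,5) (0,6) (1,6) (2,3) (2,4) (2,5) (2,6) (3,3) (3,4) (3,5) (3,6) (4,3) (4,4) (4,5) (4,6)] -> total=17

Answer: 17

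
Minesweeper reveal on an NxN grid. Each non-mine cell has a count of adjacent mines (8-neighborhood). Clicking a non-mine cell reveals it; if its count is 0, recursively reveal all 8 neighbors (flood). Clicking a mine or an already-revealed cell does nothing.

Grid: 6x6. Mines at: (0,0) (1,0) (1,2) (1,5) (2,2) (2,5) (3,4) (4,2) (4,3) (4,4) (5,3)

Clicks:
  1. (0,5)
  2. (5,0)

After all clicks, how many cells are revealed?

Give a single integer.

Answer: 9

Derivation:
Click 1 (0,5) count=1: revealed 1 new [(0,5)] -> total=1
Click 2 (5,0) count=0: revealed 8 new [(2,0) (2,1) (3,0) (3,1) (4,0) (4,1) (5,0) (5,1)] -> total=9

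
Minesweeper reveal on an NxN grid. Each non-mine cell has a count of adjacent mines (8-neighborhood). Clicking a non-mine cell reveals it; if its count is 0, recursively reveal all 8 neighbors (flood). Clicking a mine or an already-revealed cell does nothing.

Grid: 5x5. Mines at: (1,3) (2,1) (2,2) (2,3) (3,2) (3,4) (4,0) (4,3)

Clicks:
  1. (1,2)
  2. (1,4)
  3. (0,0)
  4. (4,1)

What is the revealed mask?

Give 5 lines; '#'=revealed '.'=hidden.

Click 1 (1,2) count=4: revealed 1 new [(1,2)] -> total=1
Click 2 (1,4) count=2: revealed 1 new [(1,4)] -> total=2
Click 3 (0,0) count=0: revealed 5 new [(0,0) (0,1) (0,2) (1,0) (1,1)] -> total=7
Click 4 (4,1) count=2: revealed 1 new [(4,1)] -> total=8

Answer: ###..
###.#
.....
.....
.#...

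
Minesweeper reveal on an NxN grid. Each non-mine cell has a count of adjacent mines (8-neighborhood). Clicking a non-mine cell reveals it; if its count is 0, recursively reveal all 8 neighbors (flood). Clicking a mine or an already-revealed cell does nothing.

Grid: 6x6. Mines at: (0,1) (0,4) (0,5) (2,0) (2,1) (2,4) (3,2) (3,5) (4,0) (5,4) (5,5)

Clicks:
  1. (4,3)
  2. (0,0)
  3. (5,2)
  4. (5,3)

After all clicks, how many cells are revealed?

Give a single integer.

Click 1 (4,3) count=2: revealed 1 new [(4,3)] -> total=1
Click 2 (0,0) count=1: revealed 1 new [(0,0)] -> total=2
Click 3 (5,2) count=0: revealed 5 new [(4,1) (4,2) (5,1) (5,2) (5,3)] -> total=7
Click 4 (5,3) count=1: revealed 0 new [(none)] -> total=7

Answer: 7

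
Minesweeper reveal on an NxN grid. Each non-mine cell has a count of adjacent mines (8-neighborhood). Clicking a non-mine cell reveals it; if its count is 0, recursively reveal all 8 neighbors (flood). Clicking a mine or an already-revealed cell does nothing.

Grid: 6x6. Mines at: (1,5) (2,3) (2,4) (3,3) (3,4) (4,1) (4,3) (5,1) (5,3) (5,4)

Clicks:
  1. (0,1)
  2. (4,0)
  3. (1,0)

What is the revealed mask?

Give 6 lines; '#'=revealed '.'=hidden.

Click 1 (0,1) count=0: revealed 16 new [(0,0) (0,1) (0,2) (0,3) (0,4) (1,0) (1,1) (1,2) (1,3) (1,4) (2,0) (2,1) (2,2) (3,0) (3,1) (3,2)] -> total=16
Click 2 (4,0) count=2: revealed 1 new [(4,0)] -> total=17
Click 3 (1,0) count=0: revealed 0 new [(none)] -> total=17

Answer: #####.
#####.
###...
###...
#.....
......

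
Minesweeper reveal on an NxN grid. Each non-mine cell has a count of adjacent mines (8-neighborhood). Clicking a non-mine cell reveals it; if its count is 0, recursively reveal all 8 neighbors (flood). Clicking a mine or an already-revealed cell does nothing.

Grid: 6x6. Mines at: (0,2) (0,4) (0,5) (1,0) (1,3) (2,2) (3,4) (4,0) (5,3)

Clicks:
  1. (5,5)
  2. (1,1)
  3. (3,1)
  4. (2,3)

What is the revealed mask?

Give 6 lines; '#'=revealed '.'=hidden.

Answer: ......
.#....
...#..
.#....
....##
....##

Derivation:
Click 1 (5,5) count=0: revealed 4 new [(4,4) (4,5) (5,4) (5,5)] -> total=4
Click 2 (1,1) count=3: revealed 1 new [(1,1)] -> total=5
Click 3 (3,1) count=2: revealed 1 new [(3,1)] -> total=6
Click 4 (2,3) count=3: revealed 1 new [(2,3)] -> total=7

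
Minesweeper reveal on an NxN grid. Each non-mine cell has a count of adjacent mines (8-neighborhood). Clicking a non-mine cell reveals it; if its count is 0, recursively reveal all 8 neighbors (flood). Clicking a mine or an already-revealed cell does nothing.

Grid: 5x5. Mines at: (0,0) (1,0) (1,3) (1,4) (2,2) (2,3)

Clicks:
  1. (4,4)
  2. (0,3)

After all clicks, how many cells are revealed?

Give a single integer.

Answer: 13

Derivation:
Click 1 (4,4) count=0: revealed 12 new [(2,0) (2,1) (3,0) (3,1) (3,2) (3,3) (3,4) (4,0) (4,1) (4,2) (4,3) (4,4)] -> total=12
Click 2 (0,3) count=2: revealed 1 new [(0,3)] -> total=13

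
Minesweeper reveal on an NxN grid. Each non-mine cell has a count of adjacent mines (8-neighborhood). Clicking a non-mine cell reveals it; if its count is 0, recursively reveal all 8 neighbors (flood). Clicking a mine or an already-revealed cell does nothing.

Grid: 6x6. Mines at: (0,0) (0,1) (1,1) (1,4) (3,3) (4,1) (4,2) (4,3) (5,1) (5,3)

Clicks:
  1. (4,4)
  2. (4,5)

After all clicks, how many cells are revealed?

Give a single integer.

Answer: 8

Derivation:
Click 1 (4,4) count=3: revealed 1 new [(4,4)] -> total=1
Click 2 (4,5) count=0: revealed 7 new [(2,4) (2,5) (3,4) (3,5) (4,5) (5,4) (5,5)] -> total=8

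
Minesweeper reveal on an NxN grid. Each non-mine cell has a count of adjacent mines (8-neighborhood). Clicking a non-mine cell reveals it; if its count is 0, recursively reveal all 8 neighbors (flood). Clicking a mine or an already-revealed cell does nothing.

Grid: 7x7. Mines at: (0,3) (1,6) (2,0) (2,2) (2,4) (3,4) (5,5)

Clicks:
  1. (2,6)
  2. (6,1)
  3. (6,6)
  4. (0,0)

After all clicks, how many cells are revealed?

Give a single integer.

Answer: 27

Derivation:
Click 1 (2,6) count=1: revealed 1 new [(2,6)] -> total=1
Click 2 (6,1) count=0: revealed 19 new [(3,0) (3,1) (3,2) (3,3) (4,0) (4,1) (4,2) (4,3) (4,4) (5,0) (5,1) (5,2) (5,3) (5,4) (6,0) (6,1) (6,2) (6,3) (6,4)] -> total=20
Click 3 (6,6) count=1: revealed 1 new [(6,6)] -> total=21
Click 4 (0,0) count=0: revealed 6 new [(0,0) (0,1) (0,2) (1,0) (1,1) (1,2)] -> total=27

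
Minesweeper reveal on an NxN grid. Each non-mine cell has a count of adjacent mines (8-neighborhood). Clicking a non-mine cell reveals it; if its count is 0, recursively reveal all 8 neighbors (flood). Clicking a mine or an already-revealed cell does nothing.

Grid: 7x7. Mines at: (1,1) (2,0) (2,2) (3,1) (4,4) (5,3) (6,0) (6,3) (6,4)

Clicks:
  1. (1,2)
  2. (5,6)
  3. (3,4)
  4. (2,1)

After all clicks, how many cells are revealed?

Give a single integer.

Answer: 25

Derivation:
Click 1 (1,2) count=2: revealed 1 new [(1,2)] -> total=1
Click 2 (5,6) count=0: revealed 23 new [(0,2) (0,3) (0,4) (0,5) (0,6) (1,3) (1,4) (1,5) (1,6) (2,3) (2,4) (2,5) (2,6) (3,3) (3,4) (3,5) (3,6) (4,5) (4,6) (5,5) (5,6) (6,5) (6,6)] -> total=24
Click 3 (3,4) count=1: revealed 0 new [(none)] -> total=24
Click 4 (2,1) count=4: revealed 1 new [(2,1)] -> total=25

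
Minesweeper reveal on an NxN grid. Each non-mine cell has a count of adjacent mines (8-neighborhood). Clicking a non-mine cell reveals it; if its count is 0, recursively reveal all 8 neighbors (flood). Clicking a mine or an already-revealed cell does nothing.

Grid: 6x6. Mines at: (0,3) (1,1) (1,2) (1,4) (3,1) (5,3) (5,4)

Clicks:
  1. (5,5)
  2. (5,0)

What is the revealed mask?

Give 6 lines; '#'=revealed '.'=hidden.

Click 1 (5,5) count=1: revealed 1 new [(5,5)] -> total=1
Click 2 (5,0) count=0: revealed 6 new [(4,0) (4,1) (4,2) (5,0) (5,1) (5,2)] -> total=7

Answer: ......
......
......
......
###...
###..#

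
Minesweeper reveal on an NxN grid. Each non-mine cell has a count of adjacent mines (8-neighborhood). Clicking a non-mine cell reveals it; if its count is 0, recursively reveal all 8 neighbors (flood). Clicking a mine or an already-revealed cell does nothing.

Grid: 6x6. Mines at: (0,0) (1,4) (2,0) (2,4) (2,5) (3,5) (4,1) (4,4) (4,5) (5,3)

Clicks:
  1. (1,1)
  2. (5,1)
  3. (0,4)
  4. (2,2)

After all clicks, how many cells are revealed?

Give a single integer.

Answer: 14

Derivation:
Click 1 (1,1) count=2: revealed 1 new [(1,1)] -> total=1
Click 2 (5,1) count=1: revealed 1 new [(5,1)] -> total=2
Click 3 (0,4) count=1: revealed 1 new [(0,4)] -> total=3
Click 4 (2,2) count=0: revealed 11 new [(0,1) (0,2) (0,3) (1,2) (1,3) (2,1) (2,2) (2,3) (3,1) (3,2) (3,3)] -> total=14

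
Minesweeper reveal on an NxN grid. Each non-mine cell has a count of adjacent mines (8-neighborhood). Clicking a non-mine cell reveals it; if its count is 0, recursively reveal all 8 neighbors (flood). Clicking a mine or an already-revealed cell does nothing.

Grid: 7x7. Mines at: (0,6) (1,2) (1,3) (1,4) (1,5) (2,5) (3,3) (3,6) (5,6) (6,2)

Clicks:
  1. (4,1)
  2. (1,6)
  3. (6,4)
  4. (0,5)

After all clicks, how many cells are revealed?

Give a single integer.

Click 1 (4,1) count=0: revealed 18 new [(0,0) (0,1) (1,0) (1,1) (2,0) (2,1) (2,2) (3,0) (3,1) (3,2) (4,0) (4,1) (4,2) (5,0) (5,1) (5,2) (6,0) (6,1)] -> total=18
Click 2 (1,6) count=3: revealed 1 new [(1,6)] -> total=19
Click 3 (6,4) count=0: revealed 9 new [(4,3) (4,4) (4,5) (5,3) (5,4) (5,5) (6,3) (6,4) (6,5)] -> total=28
Click 4 (0,5) count=3: revealed 1 new [(0,5)] -> total=29

Answer: 29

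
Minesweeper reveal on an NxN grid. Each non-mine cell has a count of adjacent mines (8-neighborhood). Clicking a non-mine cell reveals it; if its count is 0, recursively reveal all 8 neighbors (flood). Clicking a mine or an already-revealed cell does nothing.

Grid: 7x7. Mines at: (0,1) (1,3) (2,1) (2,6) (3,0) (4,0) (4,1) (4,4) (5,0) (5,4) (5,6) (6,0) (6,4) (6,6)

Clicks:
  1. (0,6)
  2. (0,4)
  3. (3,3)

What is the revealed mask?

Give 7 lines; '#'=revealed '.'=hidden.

Answer: ....###
....###
.......
...#...
.......
.......
.......

Derivation:
Click 1 (0,6) count=0: revealed 6 new [(0,4) (0,5) (0,6) (1,4) (1,5) (1,6)] -> total=6
Click 2 (0,4) count=1: revealed 0 new [(none)] -> total=6
Click 3 (3,3) count=1: revealed 1 new [(3,3)] -> total=7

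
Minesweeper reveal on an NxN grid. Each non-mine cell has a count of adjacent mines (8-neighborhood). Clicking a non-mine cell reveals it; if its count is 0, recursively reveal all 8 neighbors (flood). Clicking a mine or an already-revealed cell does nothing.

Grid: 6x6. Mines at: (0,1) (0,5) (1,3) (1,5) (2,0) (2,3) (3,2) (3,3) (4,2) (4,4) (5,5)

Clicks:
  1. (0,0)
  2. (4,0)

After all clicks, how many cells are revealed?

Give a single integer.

Answer: 7

Derivation:
Click 1 (0,0) count=1: revealed 1 new [(0,0)] -> total=1
Click 2 (4,0) count=0: revealed 6 new [(3,0) (3,1) (4,0) (4,1) (5,0) (5,1)] -> total=7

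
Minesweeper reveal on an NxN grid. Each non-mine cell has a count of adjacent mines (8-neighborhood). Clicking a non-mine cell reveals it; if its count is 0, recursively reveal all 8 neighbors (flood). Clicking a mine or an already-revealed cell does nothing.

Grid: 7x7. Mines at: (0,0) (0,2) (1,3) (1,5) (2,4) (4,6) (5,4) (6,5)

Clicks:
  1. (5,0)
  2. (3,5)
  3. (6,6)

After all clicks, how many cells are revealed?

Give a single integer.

Click 1 (5,0) count=0: revealed 23 new [(1,0) (1,1) (1,2) (2,0) (2,1) (2,2) (2,3) (3,0) (3,1) (3,2) (3,3) (4,0) (4,1) (4,2) (4,3) (5,0) (5,1) (5,2) (5,3) (6,0) (6,1) (6,2) (6,3)] -> total=23
Click 2 (3,5) count=2: revealed 1 new [(3,5)] -> total=24
Click 3 (6,6) count=1: revealed 1 new [(6,6)] -> total=25

Answer: 25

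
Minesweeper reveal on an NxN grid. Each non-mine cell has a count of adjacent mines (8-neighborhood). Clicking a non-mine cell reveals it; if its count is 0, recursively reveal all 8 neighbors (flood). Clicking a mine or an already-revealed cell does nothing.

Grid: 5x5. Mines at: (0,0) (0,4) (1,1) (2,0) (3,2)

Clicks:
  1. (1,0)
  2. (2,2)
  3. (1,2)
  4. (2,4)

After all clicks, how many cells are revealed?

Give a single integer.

Answer: 11

Derivation:
Click 1 (1,0) count=3: revealed 1 new [(1,0)] -> total=1
Click 2 (2,2) count=2: revealed 1 new [(2,2)] -> total=2
Click 3 (1,2) count=1: revealed 1 new [(1,2)] -> total=3
Click 4 (2,4) count=0: revealed 8 new [(1,3) (1,4) (2,3) (2,4) (3,3) (3,4) (4,3) (4,4)] -> total=11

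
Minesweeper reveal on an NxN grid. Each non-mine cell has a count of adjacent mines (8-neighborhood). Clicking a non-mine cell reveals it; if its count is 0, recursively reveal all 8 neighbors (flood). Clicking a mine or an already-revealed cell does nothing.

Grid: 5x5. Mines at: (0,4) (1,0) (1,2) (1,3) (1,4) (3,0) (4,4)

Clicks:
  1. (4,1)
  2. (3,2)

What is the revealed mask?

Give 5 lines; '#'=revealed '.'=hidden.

Click 1 (4,1) count=1: revealed 1 new [(4,1)] -> total=1
Click 2 (3,2) count=0: revealed 8 new [(2,1) (2,2) (2,3) (3,1) (3,2) (3,3) (4,2) (4,3)] -> total=9

Answer: .....
.....
.###.
.###.
.###.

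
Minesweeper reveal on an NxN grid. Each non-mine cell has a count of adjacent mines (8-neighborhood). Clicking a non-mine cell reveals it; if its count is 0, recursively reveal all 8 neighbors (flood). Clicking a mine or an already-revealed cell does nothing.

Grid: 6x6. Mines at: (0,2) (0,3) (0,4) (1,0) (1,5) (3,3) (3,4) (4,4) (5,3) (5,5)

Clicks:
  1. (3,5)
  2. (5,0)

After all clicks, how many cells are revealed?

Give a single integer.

Answer: 13

Derivation:
Click 1 (3,5) count=2: revealed 1 new [(3,5)] -> total=1
Click 2 (5,0) count=0: revealed 12 new [(2,0) (2,1) (2,2) (3,0) (3,1) (3,2) (4,0) (4,1) (4,2) (5,0) (5,1) (5,2)] -> total=13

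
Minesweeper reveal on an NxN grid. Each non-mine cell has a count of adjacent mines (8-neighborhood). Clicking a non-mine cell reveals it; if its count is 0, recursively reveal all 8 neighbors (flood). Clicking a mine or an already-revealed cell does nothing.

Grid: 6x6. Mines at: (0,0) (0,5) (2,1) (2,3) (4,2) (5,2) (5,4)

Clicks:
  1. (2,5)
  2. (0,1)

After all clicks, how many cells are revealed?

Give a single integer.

Click 1 (2,5) count=0: revealed 8 new [(1,4) (1,5) (2,4) (2,5) (3,4) (3,5) (4,4) (4,5)] -> total=8
Click 2 (0,1) count=1: revealed 1 new [(0,1)] -> total=9

Answer: 9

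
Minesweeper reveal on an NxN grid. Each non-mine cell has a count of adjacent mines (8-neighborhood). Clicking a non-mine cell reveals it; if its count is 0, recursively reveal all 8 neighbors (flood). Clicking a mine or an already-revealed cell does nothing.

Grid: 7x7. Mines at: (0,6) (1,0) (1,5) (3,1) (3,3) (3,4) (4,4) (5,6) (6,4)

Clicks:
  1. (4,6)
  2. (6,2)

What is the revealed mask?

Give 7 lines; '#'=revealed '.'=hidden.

Answer: .......
.......
.......
.......
####..#
####...
####...

Derivation:
Click 1 (4,6) count=1: revealed 1 new [(4,6)] -> total=1
Click 2 (6,2) count=0: revealed 12 new [(4,0) (4,1) (4,2) (4,3) (5,0) (5,1) (5,2) (5,3) (6,0) (6,1) (6,2) (6,3)] -> total=13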